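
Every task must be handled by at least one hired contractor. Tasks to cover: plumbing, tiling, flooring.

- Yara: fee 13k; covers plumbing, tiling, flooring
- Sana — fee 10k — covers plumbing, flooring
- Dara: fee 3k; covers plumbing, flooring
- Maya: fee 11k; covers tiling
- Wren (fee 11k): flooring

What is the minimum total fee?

Yara alone covers plumbing, tiling, flooring — every task.
Total fee: 13.

13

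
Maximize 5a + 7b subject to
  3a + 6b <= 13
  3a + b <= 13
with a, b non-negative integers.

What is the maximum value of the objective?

The continuous relaxation peaks at (4.33, 0) with value 21.67; rounding to a feasible lattice point costs some objective.
(a,b)=(4,0): 3·4+6·0=12≤13, 3·4+1·0=12≤13, objective 20.
(a,b)=(3,0): 3·3+6·0=9≤13, 3·3+1·0=9≤13, objective 15.
Maximum is 20 at (a,b)=(4,0).

20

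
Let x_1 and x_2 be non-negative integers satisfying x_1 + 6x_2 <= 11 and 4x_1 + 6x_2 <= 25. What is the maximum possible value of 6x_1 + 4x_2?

36

The continuous relaxation peaks at (6.25, 0) with value 37.50; rounding to a feasible lattice point costs some objective.
(x_1,x_2)=(6,0): 1·6+6·0=6≤11, 4·6+6·0=24≤25, objective 36.
(x_1,x_2)=(5,0): 1·5+6·0=5≤11, 4·5+6·0=20≤25, objective 30.
Maximum is 36 at (x_1,x_2)=(6,0).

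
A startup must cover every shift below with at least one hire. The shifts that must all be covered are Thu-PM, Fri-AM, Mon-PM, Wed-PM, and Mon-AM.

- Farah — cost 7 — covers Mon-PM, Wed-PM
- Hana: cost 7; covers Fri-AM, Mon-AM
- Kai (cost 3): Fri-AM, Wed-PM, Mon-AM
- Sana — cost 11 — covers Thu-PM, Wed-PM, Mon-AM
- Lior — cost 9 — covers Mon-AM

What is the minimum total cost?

Choose Farah, Kai, and Sana: together they cover Thu-PM, Fri-AM, Mon-PM, Wed-PM, Mon-AM — every shift.
Total cost: 7 + 3 + 11 = 21.
No cover costs less than 21.

21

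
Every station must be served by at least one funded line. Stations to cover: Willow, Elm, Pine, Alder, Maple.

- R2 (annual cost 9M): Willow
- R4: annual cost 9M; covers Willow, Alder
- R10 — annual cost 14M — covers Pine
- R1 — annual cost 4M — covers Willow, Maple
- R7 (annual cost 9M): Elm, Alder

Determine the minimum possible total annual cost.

Choose R10, R1, and R7: together they cover Willow, Elm, Pine, Alder, Maple — every station.
Total annual cost: 14 + 4 + 9 = 27.
No cover costs less than 27.

27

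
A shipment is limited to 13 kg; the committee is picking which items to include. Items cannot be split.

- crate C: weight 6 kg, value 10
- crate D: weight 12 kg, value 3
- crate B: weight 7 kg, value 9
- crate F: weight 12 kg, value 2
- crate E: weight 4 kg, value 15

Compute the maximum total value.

25

Take crate C and crate E: weight 6 + 4 = 10 ≤ 13, value 10 + 15 = 25.
No other feasible combination does better.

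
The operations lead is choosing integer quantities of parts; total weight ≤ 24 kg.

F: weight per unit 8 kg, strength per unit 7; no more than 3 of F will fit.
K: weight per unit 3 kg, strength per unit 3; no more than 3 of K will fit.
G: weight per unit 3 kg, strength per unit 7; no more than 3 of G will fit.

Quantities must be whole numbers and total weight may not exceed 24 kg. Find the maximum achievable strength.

This is a bounded integer knapsack.
1×F, 1×K, and 3×G: weight 20 ≤ 24, strength 1·7 + 1·3 + 3·7 = 31.
1×F, 2×K, and 3×G: weight 23 ≤ 24, strength 1·7 + 2·3 + 3·7 = 34.
Best is 34.

34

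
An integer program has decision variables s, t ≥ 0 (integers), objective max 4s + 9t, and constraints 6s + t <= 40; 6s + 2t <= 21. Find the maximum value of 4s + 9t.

90

The continuous relaxation peaks at (0, 10.5) with value 94.50; rounding to a feasible lattice point costs some objective.
(s,t)=(0,10): 6·0+1·10=10≤40, 6·0+2·10=20≤21, objective 90.
(s,t)=(0,9): 6·0+1·9=9≤40, 6·0+2·9=18≤21, objective 81.
Maximum is 90 at (s,t)=(0,10).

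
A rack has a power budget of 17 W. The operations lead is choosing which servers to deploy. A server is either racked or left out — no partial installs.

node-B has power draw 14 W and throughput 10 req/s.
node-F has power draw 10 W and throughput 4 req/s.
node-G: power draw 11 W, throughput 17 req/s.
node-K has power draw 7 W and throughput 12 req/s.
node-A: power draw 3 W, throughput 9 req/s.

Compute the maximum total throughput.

26

Allowing fractional choices, the relaxed optimum would be about 31.8, but servers are indivisible.
node-K + node-A: power draw 7 + 3 = 10 ≤ 17, throughput 12 + 9 = 21.
node-B + node-A: power draw 14 + 3 = 17 ≤ 17, throughput 10 + 9 = 19.
node-G + node-A: power draw 11 + 3 = 14 ≤ 17, throughput 17 + 9 = 26.
Best is node-G and node-A with total throughput 26.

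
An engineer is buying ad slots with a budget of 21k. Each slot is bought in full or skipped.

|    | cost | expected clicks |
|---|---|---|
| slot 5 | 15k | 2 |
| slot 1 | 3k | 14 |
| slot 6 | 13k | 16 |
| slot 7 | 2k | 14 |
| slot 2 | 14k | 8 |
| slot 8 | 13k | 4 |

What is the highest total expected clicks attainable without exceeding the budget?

44

Take slot 1, slot 6, and slot 7: cost 3 + 13 + 2 = 18 ≤ 21, expected clicks 14 + 16 + 14 = 44.
No other feasible combination does better.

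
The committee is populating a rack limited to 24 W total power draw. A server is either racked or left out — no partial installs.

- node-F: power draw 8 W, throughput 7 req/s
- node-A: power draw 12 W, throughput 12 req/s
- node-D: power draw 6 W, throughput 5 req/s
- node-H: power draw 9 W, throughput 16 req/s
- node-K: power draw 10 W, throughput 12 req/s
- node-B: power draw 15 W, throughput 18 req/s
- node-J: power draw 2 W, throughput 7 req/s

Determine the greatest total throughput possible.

Allowing fractional choices, the relaxed optimum would be about 38.6, but servers are indivisible.
node-A + node-H + node-J: power draw 12 + 9 + 2 = 23 ≤ 24, throughput 12 + 16 + 7 = 35.
node-H + node-K + node-J: power draw 9 + 10 + 2 = 21 ≤ 24, throughput 16 + 12 + 7 = 35.
The maximum throughput is 35; one optimal choice is node-H, node-K, and node-J.

35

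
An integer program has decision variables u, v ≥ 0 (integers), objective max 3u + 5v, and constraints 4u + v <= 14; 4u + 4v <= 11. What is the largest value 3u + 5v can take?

10

(u,v)=(0,2): 4·0+1·2=2≤14, 4·0+4·2=8≤11, objective 10.
(u,v)=(1,1): 4·1+1·1=5≤14, 4·1+4·1=8≤11, objective 8.
(u,v)=(0,1): 4·0+1·1=1≤14, 4·0+4·1=4≤11, objective 5.
No feasible integer point exceeds 10.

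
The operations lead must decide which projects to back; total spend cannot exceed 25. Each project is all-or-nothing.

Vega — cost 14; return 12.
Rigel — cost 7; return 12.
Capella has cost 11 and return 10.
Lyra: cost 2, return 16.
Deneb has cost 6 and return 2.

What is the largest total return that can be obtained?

40

Allowing fractional choices, the relaxed optimum would be about 42.3, but projects are indivisible.
Rigel + Capella + Lyra: cost 7 + 11 + 2 = 20 ≤ 25, return 12 + 10 + 16 = 38.
Rigel + Lyra + Deneb: cost 7 + 2 + 6 = 15 ≤ 25, return 12 + 16 + 2 = 30.
Vega + Rigel + Lyra: cost 14 + 7 + 2 = 23 ≤ 25, return 12 + 12 + 16 = 40.
Best is Vega, Rigel, and Lyra with total return 40.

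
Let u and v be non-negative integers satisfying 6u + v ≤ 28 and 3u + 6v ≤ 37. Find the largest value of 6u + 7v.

The continuous relaxation peaks at (3.97, 4.18) with value 53.09; rounding to a feasible lattice point costs some objective.
(u,v)=(4,4): 6·4+1·4=28≤28, 3·4+6·4=36≤37, objective 52.
(u,v)=(2,5): 6·2+1·5=17≤28, 3·2+6·5=36≤37, objective 47.
(u,v)=(3,4): 6·3+1·4=22≤28, 3·3+6·4=33≤37, objective 46.
No feasible integer point exceeds 52.

52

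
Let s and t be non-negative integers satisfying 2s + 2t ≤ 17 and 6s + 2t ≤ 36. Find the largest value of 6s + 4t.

42

The continuous relaxation peaks at (4.75, 3.75) with value 43.50; rounding to a feasible lattice point costs some objective.
(s,t)=(5,3): 2·5+2·3=16≤17, 6·5+2·3=36≤36, objective 42.
(s,t)=(4,4): 2·4+2·4=16≤17, 6·4+2·4=32≤36, objective 40.
Maximum is 42 at (s,t)=(5,3).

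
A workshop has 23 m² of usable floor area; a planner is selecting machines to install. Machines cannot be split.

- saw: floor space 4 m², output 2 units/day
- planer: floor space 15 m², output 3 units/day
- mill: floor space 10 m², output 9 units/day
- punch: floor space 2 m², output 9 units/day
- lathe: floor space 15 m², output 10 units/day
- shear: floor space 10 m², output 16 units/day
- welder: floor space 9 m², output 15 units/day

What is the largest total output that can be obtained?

40

punch + shear + welder: floor space 2 + 10 + 9 = 21 ≤ 23, output 9 + 16 + 15 = 40.
mill + punch + shear: floor space 10 + 2 + 10 = 22 ≤ 23, output 9 + 9 + 16 = 34.
mill + punch + welder: floor space 10 + 2 + 9 = 21 ≤ 23, output 9 + 9 + 15 = 33.
Best is punch, shear, and welder with total output 40.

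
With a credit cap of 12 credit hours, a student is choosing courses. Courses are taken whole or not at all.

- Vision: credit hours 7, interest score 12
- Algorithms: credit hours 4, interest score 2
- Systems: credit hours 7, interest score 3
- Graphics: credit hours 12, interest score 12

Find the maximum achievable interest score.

14

Graphics: credit hours 12 ≤ 12, interest score 12.
Vision: credit hours 7 ≤ 12, interest score 12.
Vision + Algorithms: credit hours 7 + 4 = 11 ≤ 12, interest score 12 + 2 = 14.
Best is Vision and Algorithms with total interest score 14.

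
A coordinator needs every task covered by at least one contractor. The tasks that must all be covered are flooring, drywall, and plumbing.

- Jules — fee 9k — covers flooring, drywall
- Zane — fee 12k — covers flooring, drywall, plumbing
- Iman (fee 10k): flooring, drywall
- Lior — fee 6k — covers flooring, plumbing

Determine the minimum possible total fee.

The greedy cost-per-new-task heuristic would pick Lior and Jules for 15, but a cheaper cover exists.
Zane alone covers flooring, drywall, plumbing — every task.
Total fee: 12.
No cover costs less than 12.

12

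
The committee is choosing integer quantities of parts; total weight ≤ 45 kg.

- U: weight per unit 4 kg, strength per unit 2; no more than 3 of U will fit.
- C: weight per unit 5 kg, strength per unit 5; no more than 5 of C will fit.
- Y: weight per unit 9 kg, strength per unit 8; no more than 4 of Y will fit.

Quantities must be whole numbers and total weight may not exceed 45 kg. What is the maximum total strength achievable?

5×C and 2×Y: weight 43 ≤ 45, strength 5·5 + 2·8 = 41.
3×C and 3×Y: weight 42 ≤ 45, strength 3·5 + 3·8 = 39.
Best is 41.

41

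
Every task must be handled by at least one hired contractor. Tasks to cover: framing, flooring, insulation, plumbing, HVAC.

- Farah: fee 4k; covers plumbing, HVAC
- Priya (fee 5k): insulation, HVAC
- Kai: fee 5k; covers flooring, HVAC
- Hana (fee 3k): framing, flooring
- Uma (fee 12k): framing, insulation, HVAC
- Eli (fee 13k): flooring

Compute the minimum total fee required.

12

Choose Farah, Priya, and Hana: together they cover framing, flooring, insulation, plumbing, HVAC — every task.
Total fee: 4 + 5 + 3 = 12.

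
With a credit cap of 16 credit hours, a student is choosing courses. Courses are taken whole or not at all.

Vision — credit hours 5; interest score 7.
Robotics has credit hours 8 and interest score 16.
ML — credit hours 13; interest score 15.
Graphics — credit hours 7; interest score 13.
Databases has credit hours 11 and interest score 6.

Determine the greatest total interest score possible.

29

Take Robotics and Graphics: credit hours 8 + 7 = 15 ≤ 16, interest score 16 + 13 = 29.
No other feasible combination does better.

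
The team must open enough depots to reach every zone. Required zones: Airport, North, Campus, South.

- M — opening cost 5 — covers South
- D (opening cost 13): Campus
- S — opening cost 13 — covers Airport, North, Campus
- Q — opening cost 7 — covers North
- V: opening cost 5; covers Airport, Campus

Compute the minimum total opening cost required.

Choose M, Q, and V: together they cover Airport, North, Campus, South — every zone.
Total opening cost: 5 + 7 + 5 = 17.

17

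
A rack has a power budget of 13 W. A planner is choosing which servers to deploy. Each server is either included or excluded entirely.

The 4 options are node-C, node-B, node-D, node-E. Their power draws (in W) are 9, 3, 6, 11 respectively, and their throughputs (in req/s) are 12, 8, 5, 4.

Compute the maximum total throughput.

This is an integer program with binary decision variables.
node-C + node-B: power draw 9 + 3 = 12 ≤ 13, throughput 12 + 8 = 20.
node-B + node-D: power draw 3 + 6 = 9 ≤ 13, throughput 8 + 5 = 13.
Best is node-C and node-B with total throughput 20.

20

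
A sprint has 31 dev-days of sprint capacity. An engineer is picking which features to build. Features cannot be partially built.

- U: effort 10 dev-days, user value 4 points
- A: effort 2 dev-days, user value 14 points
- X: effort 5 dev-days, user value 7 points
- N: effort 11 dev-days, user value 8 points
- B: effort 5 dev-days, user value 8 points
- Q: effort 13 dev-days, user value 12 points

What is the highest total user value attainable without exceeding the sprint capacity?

Take A, N, B, and Q: effort 2 + 11 + 5 + 13 = 31 ≤ 31, user value 14 + 8 + 8 + 12 = 42.
No other feasible combination does better.

42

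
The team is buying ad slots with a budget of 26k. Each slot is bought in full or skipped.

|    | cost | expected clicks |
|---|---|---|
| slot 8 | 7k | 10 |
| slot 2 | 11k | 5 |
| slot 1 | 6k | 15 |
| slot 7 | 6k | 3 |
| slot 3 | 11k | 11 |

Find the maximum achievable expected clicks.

36

slot 1 + slot 7 + slot 3: cost 6 + 6 + 11 = 23 ≤ 26, expected clicks 15 + 3 + 11 = 29.
slot 8 + slot 2 + slot 1: cost 7 + 11 + 6 = 24 ≤ 26, expected clicks 10 + 5 + 15 = 30.
slot 8 + slot 1 + slot 3: cost 7 + 6 + 11 = 24 ≤ 26, expected clicks 10 + 15 + 11 = 36.
Best is slot 8, slot 1, and slot 3 with total expected clicks 36.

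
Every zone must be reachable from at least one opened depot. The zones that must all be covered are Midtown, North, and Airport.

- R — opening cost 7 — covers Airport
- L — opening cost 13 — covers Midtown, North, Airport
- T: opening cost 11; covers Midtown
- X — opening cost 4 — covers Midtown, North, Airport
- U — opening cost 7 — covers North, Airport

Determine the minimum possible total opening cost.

4

X alone covers Midtown, North, Airport — every zone.
Total opening cost: 4.
No cover costs less than 4.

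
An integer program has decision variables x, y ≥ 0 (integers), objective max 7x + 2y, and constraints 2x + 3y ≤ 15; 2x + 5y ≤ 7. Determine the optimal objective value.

Relaxing integrality, the LP optimum is 24.50 at (x,y) = (3.5, 0), which is not an integer point.
(x,y)=(3,0): 2·3+3·0=6≤15, 2·3+5·0=6≤7, objective 21.
(x,y)=(2,0): 2·2+3·0=4≤15, 2·2+5·0=4≤7, objective 14.
The best lattice point is (3,0), giving 21.

21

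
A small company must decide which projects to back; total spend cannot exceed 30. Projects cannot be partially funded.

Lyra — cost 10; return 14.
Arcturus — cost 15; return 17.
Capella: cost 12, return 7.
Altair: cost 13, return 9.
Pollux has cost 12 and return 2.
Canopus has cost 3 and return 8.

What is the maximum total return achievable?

39

This is a 0-1 knapsack instance.
Lyra + Arcturus + Canopus: cost 10 + 15 + 3 = 28 ≤ 30, return 14 + 17 + 8 = 39.
Arcturus + Capella + Canopus: cost 15 + 12 + 3 = 30 ≤ 30, return 17 + 7 + 8 = 32.
Lyra + Arcturus: cost 10 + 15 = 25 ≤ 30, return 14 + 17 = 31.
Best is Lyra, Arcturus, and Canopus with total return 39.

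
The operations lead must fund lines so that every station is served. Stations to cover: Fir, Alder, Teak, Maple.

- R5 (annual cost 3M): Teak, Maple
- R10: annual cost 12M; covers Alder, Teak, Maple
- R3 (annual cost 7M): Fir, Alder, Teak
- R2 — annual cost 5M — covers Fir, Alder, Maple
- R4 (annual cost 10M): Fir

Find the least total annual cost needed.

8

This is an integer covering problem.
Choose R5 and R2: together they cover Fir, Alder, Teak, Maple — every station.
Total annual cost: 3 + 5 = 8.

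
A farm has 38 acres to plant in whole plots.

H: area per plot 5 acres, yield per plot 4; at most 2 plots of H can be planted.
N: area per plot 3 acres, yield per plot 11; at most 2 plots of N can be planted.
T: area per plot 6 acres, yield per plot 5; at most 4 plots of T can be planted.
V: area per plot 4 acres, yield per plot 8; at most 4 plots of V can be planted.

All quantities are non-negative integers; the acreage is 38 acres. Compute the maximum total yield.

This is a bounded integer knapsack.
2×H, 2×N, 1×T, and 4×V: area 38 ≤ 38, yield 2·4 + 2·11 + 1·5 + 4·8 = 67.
2×N, 2×T, and 4×V: area 34 ≤ 38, yield 2·11 + 2·5 + 4·8 = 64.
Best is 67.

67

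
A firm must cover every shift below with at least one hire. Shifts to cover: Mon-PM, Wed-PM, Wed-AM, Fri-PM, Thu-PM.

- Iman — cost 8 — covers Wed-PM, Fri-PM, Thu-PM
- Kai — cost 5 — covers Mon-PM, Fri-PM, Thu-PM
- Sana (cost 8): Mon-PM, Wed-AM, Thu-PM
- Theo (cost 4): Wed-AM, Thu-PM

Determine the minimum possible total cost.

16

The greedy cost-per-new-shift heuristic would pick Kai, Theo, and Iman for 17, but a cheaper cover exists.
Choose Iman and Sana: together they cover Mon-PM, Wed-PM, Wed-AM, Fri-PM, Thu-PM — every shift.
Total cost: 8 + 8 = 16.
No cover costs less than 16.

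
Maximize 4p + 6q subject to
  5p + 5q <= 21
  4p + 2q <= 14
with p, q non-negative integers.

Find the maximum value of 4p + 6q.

The continuous relaxation peaks at (0, 4.2) with value 25.20; rounding to a feasible lattice point costs some objective.
(p,q)=(0,4): 5·0+5·4=20≤21, 4·0+2·4=8≤14, objective 24.
(p,q)=(1,3): 5·1+5·3=20≤21, 4·1+2·3=10≤14, objective 22.
(p,q)=(0,3): 5·0+5·3=15≤21, 4·0+2·3=6≤14, objective 18.
Maximum is 24 at (p,q)=(0,4).

24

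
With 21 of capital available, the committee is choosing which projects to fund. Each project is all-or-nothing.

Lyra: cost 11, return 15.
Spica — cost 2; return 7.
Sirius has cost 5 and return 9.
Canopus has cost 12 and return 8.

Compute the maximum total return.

31

This is an integer program with binary decision variables.
Lyra + Spica + Sirius: cost 11 + 2 + 5 = 18 ≤ 21, return 15 + 7 + 9 = 31.
Lyra + Sirius: cost 11 + 5 = 16 ≤ 21, return 15 + 9 = 24.
Spica + Sirius + Canopus: cost 2 + 5 + 12 = 19 ≤ 21, return 7 + 9 + 8 = 24.
Best is Lyra, Spica, and Sirius with total return 31.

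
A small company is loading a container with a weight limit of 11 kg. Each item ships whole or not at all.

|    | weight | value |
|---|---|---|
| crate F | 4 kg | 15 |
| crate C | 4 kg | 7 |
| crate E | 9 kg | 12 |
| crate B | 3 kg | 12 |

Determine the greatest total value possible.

34

This is a 0-1 knapsack instance.
crate F + crate C: weight 4 + 4 = 8 ≤ 11, value 15 + 7 = 22.
crate F + crate C + crate B: weight 4 + 4 + 3 = 11 ≤ 11, value 15 + 7 + 12 = 34.
crate F + crate B: weight 4 + 3 = 7 ≤ 11, value 15 + 12 = 27.
Best is crate F, crate C, and crate B with total value 34.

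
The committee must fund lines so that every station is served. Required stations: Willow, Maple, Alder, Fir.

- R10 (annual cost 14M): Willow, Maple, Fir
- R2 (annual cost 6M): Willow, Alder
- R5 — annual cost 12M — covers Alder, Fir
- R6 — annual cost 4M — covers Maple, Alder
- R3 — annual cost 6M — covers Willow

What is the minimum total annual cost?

18

This is an integer covering problem.
The greedy cost-per-new-station heuristic would pick R6, R2, and R5 for 22, but a cheaper cover exists.
Choose R10 and R6: together they cover Willow, Maple, Alder, Fir — every station.
Total annual cost: 14 + 4 = 18.
No cover costs less than 18.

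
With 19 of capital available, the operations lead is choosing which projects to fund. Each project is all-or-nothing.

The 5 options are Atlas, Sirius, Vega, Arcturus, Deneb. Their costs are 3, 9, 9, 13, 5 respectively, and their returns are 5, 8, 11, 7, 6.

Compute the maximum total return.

22

Take Atlas, Vega, and Deneb: cost 3 + 9 + 5 = 17 ≤ 19, return 5 + 11 + 6 = 22.
No other feasible combination does better.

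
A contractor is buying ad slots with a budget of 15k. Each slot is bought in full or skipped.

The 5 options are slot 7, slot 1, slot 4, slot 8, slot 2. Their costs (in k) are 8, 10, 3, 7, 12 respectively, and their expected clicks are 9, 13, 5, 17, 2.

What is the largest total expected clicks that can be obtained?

slot 4 + slot 8: cost 3 + 7 = 10 ≤ 15, expected clicks 5 + 17 = 22.
slot 7 + slot 8: cost 8 + 7 = 15 ≤ 15, expected clicks 9 + 17 = 26.
slot 1 + slot 4: cost 10 + 3 = 13 ≤ 15, expected clicks 13 + 5 = 18.
Best is slot 7 and slot 8 with total expected clicks 26.

26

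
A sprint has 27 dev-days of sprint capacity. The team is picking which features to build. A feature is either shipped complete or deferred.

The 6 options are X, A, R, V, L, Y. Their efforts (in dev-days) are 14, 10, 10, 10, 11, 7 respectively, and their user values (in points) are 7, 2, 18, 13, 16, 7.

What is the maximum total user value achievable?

38

Allowing fractional choices, the relaxed optimum would be about 41.8, but features are indivisible.
R + V + Y: effort 10 + 10 + 7 = 27 ≤ 27, user value 18 + 13 + 7 = 38.
R + L: effort 10 + 11 = 21 ≤ 27, user value 18 + 16 = 34.
Best is R, V, and Y with total user value 38.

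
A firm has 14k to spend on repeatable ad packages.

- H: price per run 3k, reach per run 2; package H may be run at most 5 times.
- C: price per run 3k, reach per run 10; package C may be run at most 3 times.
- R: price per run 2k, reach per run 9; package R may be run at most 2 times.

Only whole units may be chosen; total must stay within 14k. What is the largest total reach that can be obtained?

48

R has the best ratio (9/2); taking only R gives at most 2×9 = 18 (stopped by the supply cap of 2).
Mixing does better — 3×C and 2×R: price 13 ≤ 14, reach 3·10 + 2·9 = 48.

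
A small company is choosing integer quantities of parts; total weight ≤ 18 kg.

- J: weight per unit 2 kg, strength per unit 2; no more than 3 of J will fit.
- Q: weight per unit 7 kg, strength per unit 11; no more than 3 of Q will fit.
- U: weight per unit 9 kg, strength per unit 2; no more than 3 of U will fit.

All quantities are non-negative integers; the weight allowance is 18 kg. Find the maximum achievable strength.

26

Q has the best ratio (11/7); taking only Q gives at most 2×11 = 22 (stopped by the weight limit).
Mixing does better — 2×J and 2×Q: weight 18 ≤ 18, strength 2·2 + 2·11 = 26.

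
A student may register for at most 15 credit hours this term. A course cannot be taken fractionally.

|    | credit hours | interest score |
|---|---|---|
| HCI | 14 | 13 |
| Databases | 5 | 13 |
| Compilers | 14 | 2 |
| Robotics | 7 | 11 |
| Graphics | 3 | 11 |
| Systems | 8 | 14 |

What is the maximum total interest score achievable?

35

Take Databases, Robotics, and Graphics: credit hours 5 + 7 + 3 = 15 ≤ 15, interest score 13 + 11 + 11 = 35.
No other feasible combination does better.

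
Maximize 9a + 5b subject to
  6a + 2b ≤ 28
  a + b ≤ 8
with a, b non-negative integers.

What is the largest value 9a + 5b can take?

52

(a,b)=(3,5) is feasible, giving 52.
(a,b)=(2,6) is feasible, giving 48.
(a,b)=(3,4) is feasible, giving 47.
The best lattice point is (3,5), giving 52.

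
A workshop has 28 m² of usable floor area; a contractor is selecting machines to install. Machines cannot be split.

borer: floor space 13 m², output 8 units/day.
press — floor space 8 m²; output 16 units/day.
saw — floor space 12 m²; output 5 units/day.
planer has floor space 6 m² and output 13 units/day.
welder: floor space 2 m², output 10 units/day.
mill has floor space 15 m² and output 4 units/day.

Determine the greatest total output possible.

44

Allowing fractional choices, the relaxed optimum would be about 46.4, but machines are indivisible.
press + saw + planer + welder: floor space 8 + 12 + 6 + 2 = 28 ≤ 28, output 16 + 5 + 13 + 10 = 44.
borer + press + planer: floor space 13 + 8 + 6 = 27 ≤ 28, output 8 + 16 + 13 = 37.
press + planer + welder: floor space 8 + 6 + 2 = 16 ≤ 28, output 16 + 13 + 10 = 39.
Best is press, saw, planer, and welder with total output 44.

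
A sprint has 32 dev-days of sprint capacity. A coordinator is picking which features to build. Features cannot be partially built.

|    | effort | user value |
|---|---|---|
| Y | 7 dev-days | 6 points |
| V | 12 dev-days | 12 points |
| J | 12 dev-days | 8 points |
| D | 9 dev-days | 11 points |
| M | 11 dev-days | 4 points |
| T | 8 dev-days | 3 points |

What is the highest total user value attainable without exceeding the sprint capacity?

Allowing fractional choices, the relaxed optimum would be about 31.7, but features are indivisible.
Y + V + D: effort 7 + 12 + 9 = 28 ≤ 32, user value 6 + 12 + 11 = 29.
V + D + M: effort 12 + 9 + 11 = 32 ≤ 32, user value 12 + 11 + 4 = 27.
Best is Y, V, and D with total user value 29.

29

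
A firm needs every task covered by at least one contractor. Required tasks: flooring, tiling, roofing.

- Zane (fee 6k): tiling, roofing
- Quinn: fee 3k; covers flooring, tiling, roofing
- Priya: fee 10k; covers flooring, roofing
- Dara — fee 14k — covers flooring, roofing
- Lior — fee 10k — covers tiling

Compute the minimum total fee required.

3

Quinn alone covers flooring, tiling, roofing — every task.
Total fee: 3.
No cover costs less than 3.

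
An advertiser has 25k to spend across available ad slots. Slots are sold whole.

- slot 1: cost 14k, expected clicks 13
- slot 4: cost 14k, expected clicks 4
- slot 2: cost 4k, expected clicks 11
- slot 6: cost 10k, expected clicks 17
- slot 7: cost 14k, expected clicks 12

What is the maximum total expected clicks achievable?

30

Treat it as a binary knapsack problem.
slot 1 + slot 6: cost 14 + 10 = 24 ≤ 25, expected clicks 13 + 17 = 30.
slot 2 + slot 6: cost 4 + 10 = 14 ≤ 25, expected clicks 11 + 17 = 28.
slot 6 + slot 7: cost 10 + 14 = 24 ≤ 25, expected clicks 17 + 12 = 29.
Best is slot 1 and slot 6 with total expected clicks 30.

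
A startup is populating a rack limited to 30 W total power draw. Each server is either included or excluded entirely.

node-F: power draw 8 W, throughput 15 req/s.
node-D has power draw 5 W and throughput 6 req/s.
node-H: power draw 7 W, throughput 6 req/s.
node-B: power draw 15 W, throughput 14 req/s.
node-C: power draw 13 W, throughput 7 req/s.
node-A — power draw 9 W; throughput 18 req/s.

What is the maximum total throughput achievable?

45

Allowing fractional choices, the relaxed optimum would be about 46.5, but servers are indivisible.
node-F + node-C + node-A: power draw 8 + 13 + 9 = 30 ≤ 30, throughput 15 + 7 + 18 = 40.
node-F + node-D + node-H + node-A: power draw 8 + 5 + 7 + 9 = 29 ≤ 30, throughput 15 + 6 + 6 + 18 = 45.
Best is node-F, node-D, node-H, and node-A with total throughput 45.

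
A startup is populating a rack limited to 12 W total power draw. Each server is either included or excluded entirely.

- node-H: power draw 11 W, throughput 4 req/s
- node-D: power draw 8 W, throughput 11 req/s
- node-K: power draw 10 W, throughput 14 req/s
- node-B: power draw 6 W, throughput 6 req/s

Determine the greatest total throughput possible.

Allowing fractional choices, the relaxed optimum would be about 16.8, but servers are indivisible.
node-B: power draw 6 ≤ 12, throughput 6.
node-D: power draw 8 ≤ 12, throughput 11.
node-K: power draw 10 ≤ 12, throughput 14.
Best is node-K with total throughput 14.

14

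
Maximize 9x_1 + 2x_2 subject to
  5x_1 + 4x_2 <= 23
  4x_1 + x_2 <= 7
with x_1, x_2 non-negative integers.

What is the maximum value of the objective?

The continuous relaxation peaks at (1.75, 0) with value 15.75; rounding to a feasible lattice point costs some objective.
(x_1,x_2)=(1,3): 5·1+4·3=17≤23, 4·1+1·3=7≤7, objective 15.
(x_1,x_2)=(1,2): 5·1+4·2=13≤23, 4·1+1·2=6≤7, objective 13.
(x_1,x_2)=(1,1): 5·1+4·1=9≤23, 4·1+1·1=5≤7, objective 11.
(x_1,x_2)=(1,0): 5·1+4·0=5≤23, 4·1+1·0=4≤7, objective 9.
No feasible integer point exceeds 15.

15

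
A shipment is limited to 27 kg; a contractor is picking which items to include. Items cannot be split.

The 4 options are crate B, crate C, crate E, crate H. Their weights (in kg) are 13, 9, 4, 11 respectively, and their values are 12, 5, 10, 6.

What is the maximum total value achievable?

27

This is a 0-1 knapsack instance.
crate B + crate E: weight 13 + 4 = 17 ≤ 27, value 12 + 10 = 22.
crate B + crate C + crate E: weight 13 + 9 + 4 = 26 ≤ 27, value 12 + 5 + 10 = 27.
crate C + crate E + crate H: weight 9 + 4 + 11 = 24 ≤ 27, value 5 + 10 + 6 = 21.
Best is crate B, crate C, and crate E with total value 27.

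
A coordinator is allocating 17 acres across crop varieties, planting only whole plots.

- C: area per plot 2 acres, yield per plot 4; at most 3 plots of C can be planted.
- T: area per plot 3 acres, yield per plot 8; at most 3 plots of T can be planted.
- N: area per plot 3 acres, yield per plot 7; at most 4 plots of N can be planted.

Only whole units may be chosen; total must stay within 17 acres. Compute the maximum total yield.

Take 1×C, 3×T, and 2×N: area 17 ≤ 17, yield 1·4 + 3·8 + 2·7 = 42.
T has the best ratio (8/3) and is taken to its limit of 3; remaining capacity is filled optimally with the others.

42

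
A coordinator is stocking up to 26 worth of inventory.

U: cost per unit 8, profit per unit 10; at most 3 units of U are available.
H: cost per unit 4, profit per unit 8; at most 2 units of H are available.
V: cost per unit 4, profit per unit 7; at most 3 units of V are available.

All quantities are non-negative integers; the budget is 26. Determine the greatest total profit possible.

40

Take 1×U, 2×H, and 2×V: cost 24 ≤ 26, profit 1·10 + 2·8 + 2·7 = 40.
H has the best ratio (8/4) and is taken to its limit of 2; remaining capacity is filled optimally with the others.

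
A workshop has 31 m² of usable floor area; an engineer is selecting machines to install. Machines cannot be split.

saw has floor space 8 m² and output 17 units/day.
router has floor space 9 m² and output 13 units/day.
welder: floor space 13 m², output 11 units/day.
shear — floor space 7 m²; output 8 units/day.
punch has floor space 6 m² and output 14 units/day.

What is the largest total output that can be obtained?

52

This is a 0-1 knapsack instance.
Allowing fractional choices, the relaxed optimum would be about 52.8, but machines are indivisible.
saw + welder + punch: floor space 8 + 13 + 6 = 27 ≤ 31, output 17 + 11 + 14 = 42.
saw + router + shear + punch: floor space 8 + 9 + 7 + 6 = 30 ≤ 31, output 17 + 13 + 8 + 14 = 52.
saw + router + punch: floor space 8 + 9 + 6 = 23 ≤ 31, output 17 + 13 + 14 = 44.
Best is saw, router, shear, and punch with total output 52.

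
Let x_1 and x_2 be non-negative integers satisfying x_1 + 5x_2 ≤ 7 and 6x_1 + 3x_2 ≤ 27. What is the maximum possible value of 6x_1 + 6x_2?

24

Relaxing integrality, the LP optimum is 28.67 at (x_1,x_2) = (4.22, 0.556), which is not an integer point.
(x_1,x_2)=(4,0): 1·4+5·0=4≤7, 6·4+3·0=24≤27, objective 24.
(x_1,x_2)=(3,0): 1·3+5·0=3≤7, 6·3+3·0=18≤27, objective 18.
No feasible integer point exceeds 24.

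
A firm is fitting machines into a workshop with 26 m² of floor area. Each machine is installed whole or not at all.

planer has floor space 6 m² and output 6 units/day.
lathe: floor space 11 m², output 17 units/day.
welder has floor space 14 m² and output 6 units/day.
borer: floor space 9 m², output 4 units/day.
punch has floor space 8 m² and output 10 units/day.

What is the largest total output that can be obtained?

33

Take planer, lathe, and punch: floor space 6 + 11 + 8 = 25 ≤ 26, output 6 + 17 + 10 = 33.
No other feasible combination does better.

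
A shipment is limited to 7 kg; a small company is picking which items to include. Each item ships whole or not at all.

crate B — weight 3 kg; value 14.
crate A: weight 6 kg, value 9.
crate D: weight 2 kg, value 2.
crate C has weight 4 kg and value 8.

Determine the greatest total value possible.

crate B + crate D: weight 3 + 2 = 5 ≤ 7, value 14 + 2 = 16.
crate B + crate C: weight 3 + 4 = 7 ≤ 7, value 14 + 8 = 22.
Best is crate B and crate C with total value 22.

22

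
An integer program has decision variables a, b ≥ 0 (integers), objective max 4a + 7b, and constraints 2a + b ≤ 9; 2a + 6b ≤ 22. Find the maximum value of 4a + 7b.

The continuous relaxation peaks at (3.2, 2.6) with value 31.00; rounding to a feasible lattice point costs some objective.
(a,b)=(2,3): 2·2+1·3=7≤9, 2·2+6·3=22≤22, objective 29.
(a,b)=(3,2): 2·3+1·2=8≤9, 2·3+6·2=18≤22, objective 26.
Maximum is 29 at (a,b)=(2,3).

29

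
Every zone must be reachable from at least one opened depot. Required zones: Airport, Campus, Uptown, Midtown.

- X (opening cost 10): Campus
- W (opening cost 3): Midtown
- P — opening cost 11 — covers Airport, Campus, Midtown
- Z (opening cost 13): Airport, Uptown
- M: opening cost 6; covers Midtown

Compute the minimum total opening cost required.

24

Choose P and Z: together they cover Airport, Campus, Uptown, Midtown — every zone.
Total opening cost: 11 + 13 = 24.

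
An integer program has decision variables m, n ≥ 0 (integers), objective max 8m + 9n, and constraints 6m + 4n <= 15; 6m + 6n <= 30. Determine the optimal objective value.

(m,n)=(0,3) is feasible, giving 27.
(m,n)=(1,2) is feasible, giving 26.
(m,n)=(0,2) is feasible, giving 18.
The best lattice point is (0,3), giving 27.

27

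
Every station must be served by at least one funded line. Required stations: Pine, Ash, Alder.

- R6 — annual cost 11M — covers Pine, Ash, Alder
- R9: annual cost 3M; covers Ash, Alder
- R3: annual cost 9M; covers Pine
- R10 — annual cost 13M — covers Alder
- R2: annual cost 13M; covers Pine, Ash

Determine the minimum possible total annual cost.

11

R6 alone covers Pine, Ash, Alder — every station.
Total annual cost: 11.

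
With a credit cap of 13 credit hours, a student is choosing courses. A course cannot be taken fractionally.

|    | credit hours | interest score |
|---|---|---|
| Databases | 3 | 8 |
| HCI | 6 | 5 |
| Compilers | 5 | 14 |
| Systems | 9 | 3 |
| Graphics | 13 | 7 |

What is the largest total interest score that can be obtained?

22

Take Databases and Compilers: credit hours 3 + 5 = 8 ≤ 13, interest score 8 + 14 = 22.
No other feasible combination does better.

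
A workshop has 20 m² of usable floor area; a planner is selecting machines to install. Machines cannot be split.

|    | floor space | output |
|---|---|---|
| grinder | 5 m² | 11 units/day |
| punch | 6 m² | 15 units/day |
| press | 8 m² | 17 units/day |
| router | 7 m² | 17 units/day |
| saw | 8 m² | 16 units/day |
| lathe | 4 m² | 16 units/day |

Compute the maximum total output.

Allowing fractional choices, the relaxed optimum would be about 54.6, but machines are indivisible.
press + router + lathe: floor space 8 + 7 + 4 = 19 ≤ 20, output 17 + 17 + 16 = 50.
press + saw + lathe: floor space 8 + 8 + 4 = 20 ≤ 20, output 17 + 16 + 16 = 49.
router + saw + lathe: floor space 7 + 8 + 4 = 19 ≤ 20, output 17 + 16 + 16 = 49.
Best is press, router, and lathe with total output 50.

50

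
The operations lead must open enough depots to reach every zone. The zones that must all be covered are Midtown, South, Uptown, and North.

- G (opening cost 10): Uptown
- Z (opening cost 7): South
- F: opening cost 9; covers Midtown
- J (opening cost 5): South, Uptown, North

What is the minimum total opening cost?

14

Choose F and J: together they cover Midtown, South, Uptown, North — every zone.
Total opening cost: 9 + 5 = 14.
No cover costs less than 14.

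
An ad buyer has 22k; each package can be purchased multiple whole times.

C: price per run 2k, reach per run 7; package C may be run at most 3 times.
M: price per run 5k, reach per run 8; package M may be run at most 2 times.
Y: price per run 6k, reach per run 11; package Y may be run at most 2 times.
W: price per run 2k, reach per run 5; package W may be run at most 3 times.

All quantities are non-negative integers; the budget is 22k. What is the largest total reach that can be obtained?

53

This is a bounded integer knapsack.
Take 3×C, 2×Y, and 2×W: price 22 ≤ 22, reach 3·7 + 2·11 + 2·5 = 53.
C has the best ratio (7/2) and is taken to its limit of 3; remaining capacity is filled optimally with the others.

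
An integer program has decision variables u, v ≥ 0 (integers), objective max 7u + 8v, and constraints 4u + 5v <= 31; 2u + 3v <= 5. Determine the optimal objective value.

15

Relaxing integrality, the LP optimum is 17.50 at (u,v) = (2.5, 0), which is not an integer point.
(u,v)=(1,1): 4·1+5·1=9≤31, 2·1+3·1=5≤5, objective 15.
(u,v)=(2,0): 4·2+5·0=8≤31, 2·2+3·0=4≤5, objective 14.
(u,v)=(0,1): 4·0+5·1=5≤31, 2·0+3·1=3≤5, objective 8.
(u,v)=(1,0): 4·1+5·0=4≤31, 2·1+3·0=2≤5, objective 7.
No feasible integer point exceeds 15.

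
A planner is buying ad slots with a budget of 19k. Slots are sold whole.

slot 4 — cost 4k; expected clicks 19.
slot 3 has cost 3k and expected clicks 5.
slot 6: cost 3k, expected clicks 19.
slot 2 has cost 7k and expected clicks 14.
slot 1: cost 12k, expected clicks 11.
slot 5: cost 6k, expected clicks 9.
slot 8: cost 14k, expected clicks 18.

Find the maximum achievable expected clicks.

57

Allowing fractional choices, the relaxed optimum would be about 60.0, but ad slots are indivisible.
slot 4 + slot 6 + slot 2: cost 4 + 3 + 7 = 14 ≤ 19, expected clicks 19 + 19 + 14 = 52.
slot 4 + slot 3 + slot 6 + slot 2: cost 4 + 3 + 3 + 7 = 17 ≤ 19, expected clicks 19 + 5 + 19 + 14 = 57.
Best is slot 4, slot 3, slot 6, and slot 2 with total expected clicks 57.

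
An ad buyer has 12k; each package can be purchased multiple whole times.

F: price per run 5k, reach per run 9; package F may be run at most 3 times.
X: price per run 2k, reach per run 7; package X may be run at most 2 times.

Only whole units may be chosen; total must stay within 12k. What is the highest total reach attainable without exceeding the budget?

Take 2×F and 1×X: price 12 ≤ 12, reach 2·9 + 1·7 = 25.
No other integer combination yields more.

25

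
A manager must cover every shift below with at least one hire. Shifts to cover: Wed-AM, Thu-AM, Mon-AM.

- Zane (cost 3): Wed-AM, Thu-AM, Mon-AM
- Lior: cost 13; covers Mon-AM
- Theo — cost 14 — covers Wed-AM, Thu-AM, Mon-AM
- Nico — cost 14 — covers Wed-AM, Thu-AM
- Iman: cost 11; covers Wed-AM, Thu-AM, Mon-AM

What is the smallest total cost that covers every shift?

3

Zane alone covers Wed-AM, Thu-AM, Mon-AM — every shift.
Total cost: 3.
No cover costs less than 3.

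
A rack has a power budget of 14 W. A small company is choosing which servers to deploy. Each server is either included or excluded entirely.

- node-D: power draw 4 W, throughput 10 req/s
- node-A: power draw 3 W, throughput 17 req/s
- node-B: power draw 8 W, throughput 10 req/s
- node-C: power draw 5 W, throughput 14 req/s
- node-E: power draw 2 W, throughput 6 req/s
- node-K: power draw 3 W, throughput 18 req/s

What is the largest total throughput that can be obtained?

55

Allowing fractional choices, the relaxed optimum would be about 57.5, but servers are indivisible.
node-A + node-C + node-E + node-K: power draw 3 + 5 + 2 + 3 = 13 ≤ 14, throughput 17 + 14 + 6 + 18 = 55.
node-D + node-A + node-E + node-K: power draw 4 + 3 + 2 + 3 = 12 ≤ 14, throughput 10 + 17 + 6 + 18 = 51.
node-A + node-C + node-K: power draw 3 + 5 + 3 = 11 ≤ 14, throughput 17 + 14 + 18 = 49.
Best is node-A, node-C, node-E, and node-K with total throughput 55.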